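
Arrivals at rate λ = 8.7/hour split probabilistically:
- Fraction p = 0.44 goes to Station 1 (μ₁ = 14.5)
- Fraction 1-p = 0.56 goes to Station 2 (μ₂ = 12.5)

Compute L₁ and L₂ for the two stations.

Effective rates: λ₁ = 8.7×0.44 = 3.828, λ₂ = 8.7×0.56 = 4.872
Station 1: ρ₁ = 3.828/14.5 = 0.2640, L₁ = ρ₁/(1-ρ₁) = 0.2640/(1-0.2640) = 0.3587
Station 2: ρ₂ = 4.872/12.5 = 0.38976, L₂ = ρ₂/(1-ρ₂) = 0.38976/(1-0.38976) = 0.6387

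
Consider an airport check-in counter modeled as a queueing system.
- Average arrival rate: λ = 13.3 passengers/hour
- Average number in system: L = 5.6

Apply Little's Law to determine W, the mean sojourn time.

Little's Law: L = λW, so W = L/λ
W = 5.6/13.3 = 0.4211 hours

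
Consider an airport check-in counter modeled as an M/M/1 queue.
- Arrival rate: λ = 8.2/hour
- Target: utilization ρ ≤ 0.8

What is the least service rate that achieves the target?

ρ = λ/μ, so μ = λ/ρ
μ ≥ 8.2/0.8 = 10.2500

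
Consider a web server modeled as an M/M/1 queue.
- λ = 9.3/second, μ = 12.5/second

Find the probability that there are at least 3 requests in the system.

ρ = λ/μ = 9.3/12.5 = 0.7440
P(N ≥ n) = ρⁿ
P(N ≥ 3) = 0.7440^3
P(N ≥ 3) = 0.4118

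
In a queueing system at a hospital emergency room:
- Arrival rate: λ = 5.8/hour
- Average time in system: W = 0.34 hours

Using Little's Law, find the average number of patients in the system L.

Little's Law: L = λW
L = 5.8 × 0.34 = 1.9720 patients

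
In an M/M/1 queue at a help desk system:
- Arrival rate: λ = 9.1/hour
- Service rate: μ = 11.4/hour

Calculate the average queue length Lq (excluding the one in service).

ρ = λ/μ = 9.1/11.4 = 0.7982
For M/M/1: Lq = λ²/(μ(μ-λ))
Lq = 82.81/(11.4 × 2.30)
Lq = 3.1583 tickets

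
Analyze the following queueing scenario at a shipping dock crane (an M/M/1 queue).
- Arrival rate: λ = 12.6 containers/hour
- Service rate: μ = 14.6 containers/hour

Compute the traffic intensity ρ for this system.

Server utilization: ρ = λ/μ
ρ = 12.6/14.6 = 0.8630
The server is busy 86.30% of the time.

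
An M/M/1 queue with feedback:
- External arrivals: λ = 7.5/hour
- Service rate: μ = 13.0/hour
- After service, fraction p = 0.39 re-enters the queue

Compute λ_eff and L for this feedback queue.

Effective arrival rate: λ_eff = λ/(1-p) = 7.5/(1-0.39) = 7.5/0.61 = 12.295082
ρ = λ_eff/μ = 12.295082/13.0 = 0.94577554
L = ρ/(1-ρ) = 0.94577554/(1-0.94577554) = 17.4419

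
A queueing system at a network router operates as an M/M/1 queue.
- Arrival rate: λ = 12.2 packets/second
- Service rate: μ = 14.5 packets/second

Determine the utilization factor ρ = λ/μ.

Server utilization: ρ = λ/μ
ρ = 12.2/14.5 = 0.8414
The server is busy 84.14% of the time.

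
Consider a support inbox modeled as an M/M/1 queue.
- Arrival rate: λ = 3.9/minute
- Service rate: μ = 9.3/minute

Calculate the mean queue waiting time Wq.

First, compute utilization: ρ = λ/μ = 3.9/9.3 = 0.4194
For M/M/1: Wq = λ/(μ(μ-λ))
Wq = 3.9/(9.3 × (9.3-3.9))
Wq = 3.9/(9.3 × 5.40)
Wq = 0.07766 minutes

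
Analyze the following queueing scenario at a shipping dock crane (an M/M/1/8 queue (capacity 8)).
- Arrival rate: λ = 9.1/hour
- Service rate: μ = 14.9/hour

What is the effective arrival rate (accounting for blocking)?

ρ = λ/μ = 9.1/14.9 = 0.61074
P₀ = (1-ρ)/(1-ρ^(K+1)) = (1-0.61074)/(1-0.61074^9) = 0.3893/0.9882 = 0.3939
P_K = P₀×ρ^K = 0.393917 × 0.61074^8 = 0.393917 × 0.0193576 = 0.007625
λ_eff = λ(1-P_K) = 9.1 × (1 - 0.007625) = 9.1 × 0.992375 = 9.0306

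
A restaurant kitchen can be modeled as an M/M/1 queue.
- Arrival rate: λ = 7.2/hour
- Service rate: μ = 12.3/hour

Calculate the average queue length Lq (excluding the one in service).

ρ = λ/μ = 7.2/12.3 = 0.5854
For M/M/1: Lq = λ²/(μ(μ-λ))
Lq = 51.84/(12.3 × 5.10)
Lq = 0.8264 orders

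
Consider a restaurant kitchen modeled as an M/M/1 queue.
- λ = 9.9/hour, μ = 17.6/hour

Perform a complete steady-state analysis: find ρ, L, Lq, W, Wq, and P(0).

Step 1: ρ = λ/μ = 9.9/17.6 = 0.5625
Step 2: L = λ/(μ-λ) = 9.9/7.70 = 1.2857
Step 3: Lq = λ²/(μ(μ-λ)) = 98.01/(17.6×7.70) = 0.7232
Step 4: W = 1/(μ-λ) = 1/7.70 = 0.12987
Step 5: Wq = λ/(μ(μ-λ)) = 9.9/(17.6×7.70) = 0.07305
Step 6: P(0) = 1-ρ = 0.4375
Verify: L = λW = 9.9×0.12987 = 1.2857 ✔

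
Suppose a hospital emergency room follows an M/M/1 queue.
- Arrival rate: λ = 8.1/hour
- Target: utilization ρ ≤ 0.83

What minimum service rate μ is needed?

ρ = λ/μ, so μ = λ/ρ
μ ≥ 8.1/0.83 = 9.7590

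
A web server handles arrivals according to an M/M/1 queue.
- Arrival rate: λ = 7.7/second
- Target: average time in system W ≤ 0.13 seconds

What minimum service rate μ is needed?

For M/M/1: W = 1/(μ-λ)
Need W ≤ 0.13, so 1/(μ-λ) ≤ 0.13
μ - λ ≥ 1/0.13 = 7.6923
μ ≥ 7.7 + 7.6923 = 15.3923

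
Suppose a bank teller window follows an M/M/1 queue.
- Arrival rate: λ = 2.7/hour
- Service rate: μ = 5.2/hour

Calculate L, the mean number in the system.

ρ = λ/μ = 2.7/5.2 = 0.5192
For M/M/1: L = λ/(μ-λ)
L = 2.7/(5.2-2.7) = 2.7/2.50
L = 1.0800 transactions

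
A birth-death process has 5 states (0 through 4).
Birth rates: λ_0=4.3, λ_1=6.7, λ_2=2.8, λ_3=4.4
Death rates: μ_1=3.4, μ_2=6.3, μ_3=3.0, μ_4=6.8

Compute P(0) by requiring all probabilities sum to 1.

Ratios P(n)/P(0) = (λ₀···λₙ₋₁)/(μ₁···μₙ):
P(1)/P(0) = (4.3)/(3.4) = 1.2647
P(2)/P(0) = (4.3×6.7)/(3.4×6.3) = 1.3450
P(3)/P(0) = (4.3×6.7×2.8)/(3.4×6.3×3.0) = 1.2553
P(4)/P(0) = (4.3×6.7×2.8×4.4)/(3.4×6.3×3.0×6.8) = 0.8123

Normalization: ∑ P(n) = 1
P(0) × (1.0000 + 1.2647 + 1.3450 + 1.2553 + 0.8123) = 1
P(0) × 5.6773 = 1
P(0) = 1/5.6773 = 0.1761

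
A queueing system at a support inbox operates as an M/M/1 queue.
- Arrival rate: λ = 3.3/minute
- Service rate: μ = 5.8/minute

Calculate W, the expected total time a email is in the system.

First, compute utilization: ρ = λ/μ = 3.3/5.8 = 0.5690
For M/M/1: W = 1/(μ-λ)
W = 1/(5.8-3.3) = 1/2.50
W = 0.4000 minutes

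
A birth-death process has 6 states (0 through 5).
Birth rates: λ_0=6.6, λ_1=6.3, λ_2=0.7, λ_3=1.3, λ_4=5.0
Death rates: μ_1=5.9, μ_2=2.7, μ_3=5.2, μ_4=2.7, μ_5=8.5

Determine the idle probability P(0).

Ratios P(n)/P(0) = (λ₀···λₙ₋₁)/(μ₁···μₙ):
P(1)/P(0) = (6.6)/(5.9) = 1.1186
P(2)/P(0) = (6.6×6.3)/(5.9×2.7) = 2.6102
P(3)/P(0) = (6.6×6.3×0.7)/(5.9×2.7×5.2) = 0.3514
P(4)/P(0) = (6.6×6.3×0.7×1.3)/(5.9×2.7×5.2×2.7) = 0.1692
P(5)/P(0) = (6.6×6.3×0.7×1.3×5.0)/(5.9×2.7×5.2×2.7×8.5) = 0.09952

Normalization: ∑ P(n) = 1
P(0) × (1.0000 + 1.1186 + 2.6102 + 0.3514 + 0.1692 + 0.09952) = 1
P(0) × 5.3489 = 1
P(0) = 1/5.3489 = 0.1870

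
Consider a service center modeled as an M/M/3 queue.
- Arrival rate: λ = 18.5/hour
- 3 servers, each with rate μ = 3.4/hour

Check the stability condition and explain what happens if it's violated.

Stability requires ρ = λ/(cμ) < 1
ρ = 18.5/(3 × 3.4) = 18.5/10.20 = 1.8137
Since 1.8137 ≥ 1, the system is UNSTABLE.
Need c > λ/μ = 18.5/3.4 = 5.44.
Minimum servers needed: c = 6.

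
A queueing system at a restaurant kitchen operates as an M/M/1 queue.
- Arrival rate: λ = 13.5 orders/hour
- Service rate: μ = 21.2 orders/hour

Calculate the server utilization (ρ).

Server utilization: ρ = λ/μ
ρ = 13.5/21.2 = 0.6368
The server is busy 63.68% of the time.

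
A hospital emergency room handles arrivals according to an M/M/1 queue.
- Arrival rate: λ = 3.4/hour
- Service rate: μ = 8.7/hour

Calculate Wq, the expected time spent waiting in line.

First, compute utilization: ρ = λ/μ = 3.4/8.7 = 0.3908
For M/M/1: Wq = λ/(μ(μ-λ))
Wq = 3.4/(8.7 × (8.7-3.4))
Wq = 3.4/(8.7 × 5.30)
Wq = 0.07374 hours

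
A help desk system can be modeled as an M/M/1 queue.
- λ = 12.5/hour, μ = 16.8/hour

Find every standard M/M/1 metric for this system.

Step 1: ρ = λ/μ = 12.5/16.8 = 0.7440
Step 2: L = λ/(μ-λ) = 12.5/4.30 = 2.9070
Step 3: Lq = λ²/(μ(μ-λ)) = 156.25/(16.8×4.30) = 2.1629
Step 4: W = 1/(μ-λ) = 1/4.30 = 0.23256
Step 5: Wq = λ/(μ(μ-λ)) = 12.5/(16.8×4.30) = 0.1730
Step 6: P(0) = 1-ρ = 0.2560
Verify: L = λW = 12.5×0.23256 = 2.9070 ✔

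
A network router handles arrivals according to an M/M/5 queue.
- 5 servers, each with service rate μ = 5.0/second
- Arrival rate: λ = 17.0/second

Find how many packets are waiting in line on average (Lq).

Traffic intensity: ρ = λ/(cμ) = 17.0/(5×5.0) = 0.6800
Since ρ = 0.6800 < 1, system is stable.
Offered load a = λ/μ = cρ = 17.0/5.0 = 3.4000
P₀ = [ Σₙ₌₀^4 aⁿ/n! + a^5/(5!(1-ρ)) ]⁻¹
Σ = a^0/0! + a^1/1! + a^2/2! + a^3/3! + a^4/4! = 1.00000 + 3.40000 + 5.78000 + 6.55067 + 5.56807 = 22.2987
a^5/(5!(1-ρ)) = 454.3542/(120 × 0.3200) = 11.8321
P₀ = 1/(22.2987 + 11.8321) = 0.02930
Lq = P₀·a^5·ρ / (5!(1-ρ)²) = 0.02930 × 454.3542 × 0.6800 / (120 × 0.1024) = 0.7367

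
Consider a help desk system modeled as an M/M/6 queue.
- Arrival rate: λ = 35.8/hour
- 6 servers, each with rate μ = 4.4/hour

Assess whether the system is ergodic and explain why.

Stability requires ρ = λ/(cμ) < 1
ρ = 35.8/(6 × 4.4) = 35.8/26.40 = 1.3561
Since 1.3561 ≥ 1, the system is UNSTABLE.
Need c > λ/μ = 35.8/4.4 = 8.14.
Minimum servers needed: c = 9.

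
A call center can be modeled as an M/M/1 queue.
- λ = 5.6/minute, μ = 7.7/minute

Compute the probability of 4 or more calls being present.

ρ = λ/μ = 5.6/7.7 = 0.7273
P(N ≥ n) = ρⁿ
P(N ≥ 4) = 0.7273^4
P(N ≥ 4) = 0.2798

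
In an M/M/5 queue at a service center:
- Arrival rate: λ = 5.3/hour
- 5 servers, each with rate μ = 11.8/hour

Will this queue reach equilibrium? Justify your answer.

Stability requires ρ = λ/(cμ) < 1
ρ = 5.3/(5 × 11.8) = 5.3/59.00 = 0.08983
Since 0.08983 < 1, the system is STABLE.
The servers are busy 8.98% of the time.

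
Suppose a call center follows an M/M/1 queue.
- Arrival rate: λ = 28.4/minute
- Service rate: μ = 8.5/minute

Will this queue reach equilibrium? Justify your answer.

Stability requires ρ = λ/(cμ) < 1
ρ = 28.4/(1 × 8.5) = 28.4/8.50 = 3.3412
Since 3.3412 ≥ 1, the system is UNSTABLE.
Queue grows without bound. Need μ > λ = 28.4.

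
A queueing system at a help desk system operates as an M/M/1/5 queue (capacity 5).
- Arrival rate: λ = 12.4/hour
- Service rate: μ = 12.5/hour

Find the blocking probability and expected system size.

ρ = λ/μ = 12.4/12.5 = 0.9920
P₀ = (1-ρ)/(1-ρ^(K+1)) = (1-0.9920)/(1-0.9920^6) = 0.008000/0.04705 = 0.1700
P_K = P₀×ρ^K = 0.1700 × 0.9920^5 = 0.1700 × 0.9606 = 0.1633
Blocking probability P_5 = 0.1633 (16.33%)
L = ρ[1 - (K+1)ρ^K + Kρ^(K+1)] / [(1-ρ)(1-ρ^(K+1))]
L = 0.9920 × (1 - 6×0.96063490 + 5×0.95294982) / ((1 - 0.9920) × (1 - 0.95294982)) = 2.4766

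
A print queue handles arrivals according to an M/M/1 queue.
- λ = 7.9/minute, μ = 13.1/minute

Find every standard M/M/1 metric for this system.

Step 1: ρ = λ/μ = 7.9/13.1 = 0.6031
Step 2: L = λ/(μ-λ) = 7.9/5.20 = 1.5192
Step 3: Lq = λ²/(μ(μ-λ)) = 62.41/(13.1×5.20) = 0.9162
Step 4: W = 1/(μ-λ) = 1/5.20 = 0.1923
Step 5: Wq = λ/(μ(μ-λ)) = 7.9/(13.1×5.20) = 0.1160
Step 6: P(0) = 1-ρ = 0.3969
Verify: L = λW = 7.9×0.1923 = 1.5192 ✔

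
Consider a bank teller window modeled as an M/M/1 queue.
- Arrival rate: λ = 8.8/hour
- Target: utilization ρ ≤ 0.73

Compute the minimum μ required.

ρ = λ/μ, so μ = λ/ρ
μ ≥ 8.8/0.73 = 12.0548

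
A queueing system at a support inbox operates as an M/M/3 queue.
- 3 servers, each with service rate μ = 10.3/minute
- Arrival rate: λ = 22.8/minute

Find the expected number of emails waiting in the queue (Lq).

Traffic intensity: ρ = λ/(cμ) = 22.8/(3×10.3) = 0.7379
Since ρ = 0.7379 < 1, system is stable.
Offered load a = λ/μ = cρ = 22.8/10.3 = 2.2136
P₀ = [ Σₙ₌₀^2 aⁿ/n! + a^3/(3!(1-ρ)) ]⁻¹
Σ = a^0/0! + a^1/1! + a^2/2! = 1.0000 + 2.2136 + 2.4500 = 5.6636
a^3/(3!(1-ρ)) = 10.8466/(6 × 0.262136) = 6.8963
P₀ = 1/(5.6636 + 6.8963) = 0.07962
Lq = P₀·a^3·ρ / (3!(1-ρ)²) = 0.07962 × 10.8466 × 0.7379 / (6 × 0.06872) = 1.5455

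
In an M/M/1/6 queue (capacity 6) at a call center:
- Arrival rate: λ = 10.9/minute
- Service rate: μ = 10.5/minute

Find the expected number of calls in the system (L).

ρ = λ/μ = 10.9/10.5 = 1.0381
P₀ = (1-ρ)/(1-ρ^(K+1)) = (1-1.0381)/(1-1.0381^7) = -0.03810/-0.2992 = 0.1273
P_K = P₀×ρ^K = 0.12734 × 1.0381^6 = 0.12734 × 1.2515 = 0.1594
L = ρ[1 - (K+1)ρ^K + Kρ^(K+1)] / [(1-ρ)(1-ρ^(K+1))]
L = 1.0381 × (1 - 7×1.2515124 + 6×1.2991950) / ((1 - 1.0381) × (1 - 1.2991950)) = 3.1494 calls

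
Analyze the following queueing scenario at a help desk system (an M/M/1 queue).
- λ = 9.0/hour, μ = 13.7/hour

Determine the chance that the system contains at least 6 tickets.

ρ = λ/μ = 9.0/13.7 = 0.656934
P(N ≥ n) = ρⁿ
P(N ≥ 6) = 0.656934^6
P(N ≥ 6) = 0.08038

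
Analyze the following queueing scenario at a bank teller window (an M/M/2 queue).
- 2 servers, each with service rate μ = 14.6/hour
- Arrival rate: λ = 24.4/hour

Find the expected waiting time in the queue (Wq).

Traffic intensity: ρ = λ/(cμ) = 24.4/(2×14.6) = 0.8356
Since ρ = 0.8356 < 1, system is stable.
Offered load a = λ/μ = cρ = 24.4/14.6 = 1.6712
P₀ = [ Σₙ₌₀^1 aⁿ/n! + a^2/(2!(1-ρ)) ]⁻¹
Σ = a^0/0! + a^1/1! = 1.0000 + 1.6712 = 2.6712
a^2/(2!(1-ρ)) = 2.79302/(2 × 0.164384) = 8.4954
P₀ = 1/(2.6712 + 8.4954) = 0.08955
Lq = P₀·a^2·ρ / (2!(1-ρ)²) = 0.089552 × 2.7930 × 0.83562 / (2 × 0.027022) = 3.8673
Wq = Lq/λ = 3.8673/24.4 = 0.1585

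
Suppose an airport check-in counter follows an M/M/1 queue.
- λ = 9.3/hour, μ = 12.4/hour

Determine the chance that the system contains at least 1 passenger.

ρ = λ/μ = 9.3/12.4 = 0.7500
P(N ≥ n) = ρⁿ
P(N ≥ 1) = 0.7500^1
P(N ≥ 1) = 0.7500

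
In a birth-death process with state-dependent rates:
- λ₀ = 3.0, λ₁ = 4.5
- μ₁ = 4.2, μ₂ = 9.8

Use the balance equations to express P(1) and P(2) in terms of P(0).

Balance equations:
State 0: λ₀P₀ = μ₁P₁ → P₁ = (λ₀/μ₁)P₀ = (3.0/4.2)P₀ = 0.7143P₀
State 1: P₂ = (λ₀λ₁)/(μ₁μ₂)P₀ = (3.0×4.5)/(4.2×9.8)P₀ = 0.3280P₀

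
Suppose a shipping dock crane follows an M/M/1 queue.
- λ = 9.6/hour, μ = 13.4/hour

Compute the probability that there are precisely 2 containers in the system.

ρ = λ/μ = 9.6/13.4 = 0.71642
P(n) = (1-ρ)ρⁿ
P(2) = (1-0.71642) × 0.71642^2
P(2) = 0.283580 × 0.513258
P(2) = 0.1455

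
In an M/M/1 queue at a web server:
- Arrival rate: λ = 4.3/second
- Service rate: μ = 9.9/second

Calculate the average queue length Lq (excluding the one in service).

ρ = λ/μ = 4.3/9.9 = 0.4343
For M/M/1: Lq = λ²/(μ(μ-λ))
Lq = 18.49/(9.9 × 5.60)
Lq = 0.3335 requests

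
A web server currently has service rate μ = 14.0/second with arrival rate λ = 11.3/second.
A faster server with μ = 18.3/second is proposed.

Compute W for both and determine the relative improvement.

System 1: ρ₁ = 11.3/14.0 = 0.8071, W₁ = 1/(14.0-11.3) = 0.37037
System 2: ρ₂ = 11.3/18.3 = 0.6175, W₂ = 1/(18.3-11.3) = 0.14286
Improvement: (W₁-W₂)/W₁ = (0.37037-0.14286)/0.37037 = 61.43%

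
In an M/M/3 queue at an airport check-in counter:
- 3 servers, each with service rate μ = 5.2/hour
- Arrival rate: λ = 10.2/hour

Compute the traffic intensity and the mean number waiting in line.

Traffic intensity: ρ = λ/(cμ) = 10.2/(3×5.2) = 0.6538
Since ρ = 0.6538 < 1, system is stable.
Offered load a = λ/μ = cρ = 10.2/5.2 = 1.9615
P₀ = [ Σₙ₌₀^2 aⁿ/n! + a^3/(3!(1-ρ)) ]⁻¹
Σ = a^0/0! + a^1/1! + a^2/2! = 1.00000 + 1.96154 + 1.92382 = 4.8854
a^3/(3!(1-ρ)) = 7.5473/(6 × 0.34615) = 3.6339
P₀ = 1/(4.8854 + 3.6339) = 0.1174
Lq = P₀·a^3·ρ / (3!(1-ρ)²) = 0.11738 × 7.5473 × 0.65385 / (6 × 0.11982) = 0.8057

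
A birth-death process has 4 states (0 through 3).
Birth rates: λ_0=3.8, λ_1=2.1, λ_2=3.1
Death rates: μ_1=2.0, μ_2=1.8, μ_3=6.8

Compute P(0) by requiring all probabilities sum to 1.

Ratios P(n)/P(0) = (λ₀···λₙ₋₁)/(μ₁···μₙ):
P(1)/P(0) = (3.8)/(2.0) = 1.9000
P(2)/P(0) = (3.8×2.1)/(2.0×1.8) = 2.2167
P(3)/P(0) = (3.8×2.1×3.1)/(2.0×1.8×6.8) = 1.0105

Normalization: ∑ P(n) = 1
P(0) × (1.0000 + 1.9000 + 2.2167 + 1.0105) = 1
P(0) × 6.1272 = 1
P(0) = 1/6.1272 = 0.1632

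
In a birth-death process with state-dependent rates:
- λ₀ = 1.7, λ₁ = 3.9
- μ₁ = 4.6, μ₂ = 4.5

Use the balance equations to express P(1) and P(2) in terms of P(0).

Balance equations:
State 0: λ₀P₀ = μ₁P₁ → P₁ = (λ₀/μ₁)P₀ = (1.7/4.6)P₀ = 0.3696P₀
State 1: P₂ = (λ₀λ₁)/(μ₁μ₂)P₀ = (1.7×3.9)/(4.6×4.5)P₀ = 0.3203P₀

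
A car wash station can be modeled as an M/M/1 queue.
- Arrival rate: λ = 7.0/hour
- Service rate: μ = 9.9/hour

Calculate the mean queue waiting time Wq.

First, compute utilization: ρ = λ/μ = 7.0/9.9 = 0.7071
For M/M/1: Wq = λ/(μ(μ-λ))
Wq = 7.0/(9.9 × (9.9-7.0))
Wq = 7.0/(9.9 × 2.90)
Wq = 0.2438 hours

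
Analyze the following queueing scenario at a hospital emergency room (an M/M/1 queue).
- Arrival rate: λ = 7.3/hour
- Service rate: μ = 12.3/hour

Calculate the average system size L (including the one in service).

ρ = λ/μ = 7.3/12.3 = 0.5935
For M/M/1: L = λ/(μ-λ)
L = 7.3/(12.3-7.3) = 7.3/5.00
L = 1.4600 patients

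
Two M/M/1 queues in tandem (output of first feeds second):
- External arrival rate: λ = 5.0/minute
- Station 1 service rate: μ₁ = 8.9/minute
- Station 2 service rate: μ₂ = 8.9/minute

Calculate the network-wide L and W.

By Jackson's theorem, each station behaves as independent M/M/1.
Station 1: ρ₁ = 5.0/8.9 = 0.5618, L₁ = ρ₁/(1-ρ₁) = λ/(μ₁-λ) = 5.0/3.90 = 1.28205
Station 2: ρ₂ = 5.0/8.9 = 0.5618, L₂ = ρ₂/(1-ρ₂) = λ/(μ₂-λ) = 5.0/3.90 = 1.28205
Total: L = L₁ + L₂ = 1.28205 + 1.28205 = 2.5641
W = L/λ = 2.5641/5.0 = 0.5128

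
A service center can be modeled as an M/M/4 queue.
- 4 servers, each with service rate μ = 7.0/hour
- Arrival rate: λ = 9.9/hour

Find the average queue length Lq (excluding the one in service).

Traffic intensity: ρ = λ/(cμ) = 9.9/(4×7.0) = 0.3536
Since ρ = 0.3536 < 1, system is stable.
Offered load a = λ/μ = cρ = 9.9/7.0 = 1.4143
P₀ = [ Σₙ₌₀^3 aⁿ/n! + a^4/(4!(1-ρ)) ]⁻¹
Σ = a^0/0! + a^1/1! + a^2/2! + a^3/3! = 1.0000 + 1.4143 + 1.0001 + 0.4715 = 3.8859
a^4/(4!(1-ρ)) = 4.0008/(24 × 0.6464) = 0.2579
P₀ = 1/(3.8859 + 0.2579) = 0.2413
Lq = P₀·a^4·ρ / (4!(1-ρ)²) = 0.2413 × 4.0008 × 0.3536 / (24 × 0.4179) = 0.03404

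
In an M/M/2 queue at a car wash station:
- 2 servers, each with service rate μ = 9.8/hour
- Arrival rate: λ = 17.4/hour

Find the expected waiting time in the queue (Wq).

Traffic intensity: ρ = λ/(cμ) = 17.4/(2×9.8) = 0.8878
Since ρ = 0.8878 < 1, system is stable.
Offered load a = λ/μ = cρ = 17.4/9.8 = 1.7755
P₀ = [ Σₙ₌₀^1 aⁿ/n! + a^2/(2!(1-ρ)) ]⁻¹
Σ = a^0/0! + a^1/1! = 1.0000 + 1.7755 = 2.7755
a^2/(2!(1-ρ)) = 3.15244/(2 × 0.112245) = 14.0427
P₀ = 1/(2.7755 + 14.0427) = 0.05946
Lq = P₀·a^2·ρ / (2!(1-ρ)²) = 0.0594595 × 3.15244 × 0.887755 / (2 × 0.0125989) = 6.6039
Wq = Lq/λ = 6.6039/17.4 = 0.3795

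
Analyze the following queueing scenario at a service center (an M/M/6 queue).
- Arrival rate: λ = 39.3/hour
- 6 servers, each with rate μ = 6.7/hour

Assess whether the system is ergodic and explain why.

Stability requires ρ = λ/(cμ) < 1
ρ = 39.3/(6 × 6.7) = 39.3/40.20 = 0.9776
Since 0.9776 < 1, the system is STABLE.
The servers are busy 97.76% of the time.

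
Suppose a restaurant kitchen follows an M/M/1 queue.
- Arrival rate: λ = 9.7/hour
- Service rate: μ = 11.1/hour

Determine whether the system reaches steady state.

Stability requires ρ = λ/(cμ) < 1
ρ = 9.7/(1 × 11.1) = 9.7/11.10 = 0.8739
Since 0.8739 < 1, the system is STABLE.
The server is busy 87.39% of the time.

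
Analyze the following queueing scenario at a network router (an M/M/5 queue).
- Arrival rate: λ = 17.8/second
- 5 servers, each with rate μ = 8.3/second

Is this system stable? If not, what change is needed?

Stability requires ρ = λ/(cμ) < 1
ρ = 17.8/(5 × 8.3) = 17.8/41.50 = 0.4289
Since 0.4289 < 1, the system is STABLE.
The servers are busy 42.89% of the time.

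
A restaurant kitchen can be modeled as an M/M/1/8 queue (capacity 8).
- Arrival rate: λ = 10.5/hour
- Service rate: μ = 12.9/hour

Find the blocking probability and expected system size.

ρ = λ/μ = 10.5/12.9 = 0.813953
P₀ = (1-ρ)/(1-ρ^(K+1)) = (1-0.813953)/(1-0.813953^9) = 0.1860/0.8432 = 0.2206
P_K = P₀×ρ^K = 0.2206 × 0.813953^8 = 0.2206 × 0.1927 = 0.04251
Blocking probability P_8 = 0.04251 (4.25%)
L = ρ[1 - (K+1)ρ^K + Kρ^(K+1)] / [(1-ρ)(1-ρ^(K+1))]
L = 0.813953 × (1 - 9×0.192661 + 8×0.156817) / ((1 - 0.813953) × (1 - 0.156817)) = 2.7011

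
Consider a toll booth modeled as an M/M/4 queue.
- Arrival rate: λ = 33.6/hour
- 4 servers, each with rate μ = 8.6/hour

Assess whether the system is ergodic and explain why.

Stability requires ρ = λ/(cμ) < 1
ρ = 33.6/(4 × 8.6) = 33.6/34.40 = 0.9767
Since 0.9767 < 1, the system is STABLE.
The servers are busy 97.67% of the time.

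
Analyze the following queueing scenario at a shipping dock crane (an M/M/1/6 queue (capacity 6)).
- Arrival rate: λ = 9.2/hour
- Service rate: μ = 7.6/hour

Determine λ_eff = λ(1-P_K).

ρ = λ/μ = 9.2/7.6 = 1.210526
P₀ = (1-ρ)/(1-ρ^(K+1)) = (1-1.210526)/(1-1.210526^7) = -0.21053/-2.8091 = 0.07495
P_K = P₀×ρ^K = 0.07495 × 1.210526^6 = 0.07495 × 3.1466 = 0.2358
λ_eff = λ(1-P_K) = 9.2 × (1 - 0.235824) = 9.2 × 0.764176 = 7.0304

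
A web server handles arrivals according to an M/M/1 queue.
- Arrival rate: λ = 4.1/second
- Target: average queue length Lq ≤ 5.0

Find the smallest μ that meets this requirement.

For M/M/1: Lq = λ²/(μ(μ-λ))
Need Lq ≤ 5.0, i.e. μ(μ-λ) ≥ λ²/5.0
μ² - 4.1μ - 16.81/5.0 ≥ 0  →  μ² - 4.1μ - 3.3620 ≥ 0
Quadratic formula (positive root): μ = [λ + √(λ² + 4×3.3620)]/2
Discriminant: 16.81 + 4×3.3620 = 30.2580, √30.2580 = 5.50073
μ ≥ (4.1 + 5.50073)/2 = 4.8004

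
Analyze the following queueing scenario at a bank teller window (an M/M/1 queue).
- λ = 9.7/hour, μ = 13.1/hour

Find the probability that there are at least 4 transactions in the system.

ρ = λ/μ = 9.7/13.1 = 0.74046
P(N ≥ n) = ρⁿ
P(N ≥ 4) = 0.74046^4
P(N ≥ 4) = 0.3006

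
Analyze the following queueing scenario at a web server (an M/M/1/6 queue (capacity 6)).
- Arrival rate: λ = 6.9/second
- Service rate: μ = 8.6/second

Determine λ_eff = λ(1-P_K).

ρ = λ/μ = 6.9/8.6 = 0.802326
P₀ = (1-ρ)/(1-ρ^(K+1)) = (1-0.802326)/(1-0.802326^7) = 0.1977/0.7860 = 0.2515
P_K = P₀×ρ^K = 0.25150 × 0.802326^6 = 0.25150 × 0.26675 = 0.06709
λ_eff = λ(1-P_K) = 6.9 × (1 - 0.06709) = 6.9 × 0.93291 = 6.4371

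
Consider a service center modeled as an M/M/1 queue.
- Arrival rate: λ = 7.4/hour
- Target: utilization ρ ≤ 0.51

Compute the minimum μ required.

ρ = λ/μ, so μ = λ/ρ
μ ≥ 7.4/0.51 = 14.5098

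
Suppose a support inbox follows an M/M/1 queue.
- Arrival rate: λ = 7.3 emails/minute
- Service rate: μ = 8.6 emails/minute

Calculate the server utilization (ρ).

Server utilization: ρ = λ/μ
ρ = 7.3/8.6 = 0.8488
The server is busy 84.88% of the time.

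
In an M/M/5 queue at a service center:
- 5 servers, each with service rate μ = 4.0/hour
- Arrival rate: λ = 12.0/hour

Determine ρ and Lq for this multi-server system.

Traffic intensity: ρ = λ/(cμ) = 12.0/(5×4.0) = 0.6000
Since ρ = 0.6000 < 1, system is stable.
Offered load a = λ/μ = cρ = 12.0/4.0 = 3.0000
P₀ = [ Σₙ₌₀^4 aⁿ/n! + a^5/(5!(1-ρ)) ]⁻¹
Σ = a^0/0! + a^1/1! + a^2/2! + a^3/3! + a^4/4! = 1.0000 + 3.0000 + 4.5000 + 4.5000 + 3.3750 = 16.3750
a^5/(5!(1-ρ)) = 243.0000/(120 × 0.4000) = 5.0625
P₀ = 1/(16.3750 + 5.0625) = 0.04665
Lq = P₀·a^5·ρ / (5!(1-ρ)²) = 0.04665 × 243.0000 × 0.6000 / (120 × 0.1600) = 0.3542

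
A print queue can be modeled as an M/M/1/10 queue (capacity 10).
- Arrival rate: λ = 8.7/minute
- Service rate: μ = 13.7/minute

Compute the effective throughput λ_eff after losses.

ρ = λ/μ = 8.7/13.7 = 0.635036
P₀ = (1-ρ)/(1-ρ^(K+1)) = (1-0.635036)/(1-0.635036^11) = 0.3650/0.9932 = 0.3675
P_K = P₀×ρ^K = 0.36745 × 0.635036^10 = 0.36745 × 0.010666 = 0.003919
λ_eff = λ(1-P_K) = 8.7 × (1 - 0.003919) = 8.7 × 0.99608 = 8.6659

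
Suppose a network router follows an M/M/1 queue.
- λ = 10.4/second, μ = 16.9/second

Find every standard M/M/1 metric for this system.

Step 1: ρ = λ/μ = 10.4/16.9 = 0.6154
Step 2: L = λ/(μ-λ) = 10.4/6.50 = 1.6000
Step 3: Lq = λ²/(μ(μ-λ)) = 108.16/(16.9×6.50) = 0.9846
Step 4: W = 1/(μ-λ) = 1/6.50 = 0.15385
Step 5: Wq = λ/(μ(μ-λ)) = 10.4/(16.9×6.50) = 0.09467
Step 6: P(0) = 1-ρ = 0.3846
Verify: L = λW = 10.4×0.15385 = 1.6000 ✔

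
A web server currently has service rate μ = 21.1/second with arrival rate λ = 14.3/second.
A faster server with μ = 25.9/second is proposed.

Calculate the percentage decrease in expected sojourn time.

System 1: ρ₁ = 14.3/21.1 = 0.6777, W₁ = 1/(21.1-14.3) = 0.14706
System 2: ρ₂ = 14.3/25.9 = 0.5521, W₂ = 1/(25.9-14.3) = 0.086207
Improvement: (W₁-W₂)/W₁ = (0.14706-0.086207)/0.14706 = 41.38%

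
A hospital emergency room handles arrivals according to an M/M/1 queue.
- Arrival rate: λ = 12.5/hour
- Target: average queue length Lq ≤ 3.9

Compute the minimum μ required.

For M/M/1: Lq = λ²/(μ(μ-λ))
Need Lq ≤ 3.9, i.e. μ(μ-λ) ≥ λ²/3.9
μ² - 12.5μ - 156.25/3.9 ≥ 0  →  μ² - 12.5μ - 40.0641 ≥ 0
Quadratic formula (positive root): μ = [λ + √(λ² + 4×40.0641)]/2
Discriminant: 156.25 + 4×40.0641 = 316.5064, √316.5064 = 17.7906
μ ≥ (12.5 + 17.7906)/2 = 15.1453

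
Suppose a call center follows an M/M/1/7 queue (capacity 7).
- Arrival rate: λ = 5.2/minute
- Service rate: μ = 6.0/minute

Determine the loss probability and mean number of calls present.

ρ = λ/μ = 5.2/6.0 = 0.86667
P₀ = (1-ρ)/(1-ρ^(K+1)) = (1-0.86667)/(1-0.86667^8) = 0.13333/0.68170 = 0.1956
P_K = P₀×ρ^K = 0.19558 × 0.86667^7 = 0.19558 × 0.36726 = 0.07183
Blocking probability P_7 = 0.07183 (7.18%)
L = ρ[1 - (K+1)ρ^K + Kρ^(K+1)] / [(1-ρ)(1-ρ^(K+1))]
L = 0.86667 × (1 - 8×0.367262 + 7×0.318295) / ((1 - 0.86667) × (1 - 0.318295)) = 2.7649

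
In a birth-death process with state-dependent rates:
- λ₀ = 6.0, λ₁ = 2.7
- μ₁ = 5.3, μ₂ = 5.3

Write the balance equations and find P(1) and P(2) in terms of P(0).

Balance equations:
State 0: λ₀P₀ = μ₁P₁ → P₁ = (λ₀/μ₁)P₀ = (6.0/5.3)P₀ = 1.1321P₀
State 1: P₂ = (λ₀λ₁)/(μ₁μ₂)P₀ = (6.0×2.7)/(5.3×5.3)P₀ = 0.5767P₀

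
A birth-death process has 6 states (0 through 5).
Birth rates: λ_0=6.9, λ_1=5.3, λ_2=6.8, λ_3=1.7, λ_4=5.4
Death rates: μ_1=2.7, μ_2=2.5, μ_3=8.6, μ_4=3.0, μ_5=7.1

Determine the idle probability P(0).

Ratios P(n)/P(0) = (λ₀···λₙ₋₁)/(μ₁···μₙ):
P(1)/P(0) = (6.9)/(2.7) = 2.55556
P(2)/P(0) = (6.9×5.3)/(2.7×2.5) = 5.41778
P(3)/P(0) = (6.9×5.3×6.8)/(2.7×2.5×8.6) = 4.28382
P(4)/P(0) = (6.9×5.3×6.8×1.7)/(2.7×2.5×8.6×3.0) = 2.42750
P(5)/P(0) = (6.9×5.3×6.8×1.7×5.4)/(2.7×2.5×8.6×3.0×7.1) = 1.84627

Normalization: ∑ P(n) = 1
P(0) × (1.00000 + 2.55556 + 5.41778 + 4.28382 + 2.42750 + 1.84627) = 1
P(0) × 17.5309 = 1
P(0) = 1/17.5309 = 0.05704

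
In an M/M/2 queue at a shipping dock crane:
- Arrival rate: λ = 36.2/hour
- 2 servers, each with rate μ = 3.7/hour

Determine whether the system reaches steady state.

Stability requires ρ = λ/(cμ) < 1
ρ = 36.2/(2 × 3.7) = 36.2/7.40 = 4.8919
Since 4.8919 ≥ 1, the system is UNSTABLE.
Need c > λ/μ = 36.2/3.7 = 9.78.
Minimum servers needed: c = 10.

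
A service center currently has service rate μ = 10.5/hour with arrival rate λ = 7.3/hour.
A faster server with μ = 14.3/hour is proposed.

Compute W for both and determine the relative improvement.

System 1: ρ₁ = 7.3/10.5 = 0.6952, W₁ = 1/(10.5-7.3) = 0.312500
System 2: ρ₂ = 7.3/14.3 = 0.5105, W₂ = 1/(14.3-7.3) = 0.142857
Improvement: (W₁-W₂)/W₁ = (0.312500-0.142857)/0.312500 = 54.29%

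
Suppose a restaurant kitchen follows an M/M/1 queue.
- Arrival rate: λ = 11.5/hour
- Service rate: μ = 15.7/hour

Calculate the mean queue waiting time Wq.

First, compute utilization: ρ = λ/μ = 11.5/15.7 = 0.7325
For M/M/1: Wq = λ/(μ(μ-λ))
Wq = 11.5/(15.7 × (15.7-11.5))
Wq = 11.5/(15.7 × 4.20)
Wq = 0.1744 hours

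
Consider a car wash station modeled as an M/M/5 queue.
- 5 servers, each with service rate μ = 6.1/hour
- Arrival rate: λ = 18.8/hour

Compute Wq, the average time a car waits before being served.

Traffic intensity: ρ = λ/(cμ) = 18.8/(5×6.1) = 0.6164
Since ρ = 0.6164 < 1, system is stable.
Offered load a = λ/μ = cρ = 18.8/6.1 = 3.0820
P₀ = [ Σₙ₌₀^4 aⁿ/n! + a^5/(5!(1-ρ)) ]⁻¹
Σ = a^0/0! + a^1/1! + a^2/2! + a^3/3! + a^4/4! = 1.0000 + 3.0820 + 4.7493 + 4.8790 + 3.7592 = 17.4695
a^5/(5!(1-ρ)) = 278.0610/(120 × 0.383607) = 6.0405
P₀ = 1/(17.4695 + 6.0405) = 0.04254
Lq = P₀·a^5·ρ / (5!(1-ρ)²) = 0.04254 × 278.0610 × 0.6164 / (120 × 0.1472) = 0.4128
Wq = Lq/λ = 0.4128/18.8 = 0.02196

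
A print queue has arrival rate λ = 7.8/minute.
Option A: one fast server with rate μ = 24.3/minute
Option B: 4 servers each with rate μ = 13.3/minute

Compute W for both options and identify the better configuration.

Option A: single server μ = 24.3 (M/M/1)
  ρ_A = 7.8/24.3 = 0.3210
  W_A = 1/(μ-λ) = 1/(24.3-7.8) = 1/16.50 = 0.06061

Option B: 4 servers μ = 13.3 (M/M/4)
  ρ_B = λ/(cμ) = 7.8/(4×13.3) = 0.1466
  Offered load a = λ/μ = cρ = 7.8/13.3 = 0.5865
  P₀ = [ Σₙ₌₀^3 aⁿ/n! + a^4/(4!(1-ρ)) ]⁻¹
  Σ = a^0/0! + a^1/1! + a^2/2! + a^3/3! = 1.0000 + 0.5865 + 0.1720 + 0.03362 = 1.7921
  a^4/(4!(1-ρ)) = 0.1183/(24 × 0.8534) = 0.005776
  P₀ = 1/(1.7921 + 0.005776) = 0.5562
  Lq = P₀·a^4·ρ / (4!(1-ρ)²) = 0.55623 × 0.11830 × 0.14662 / (24 × 0.72826) = 0.0005520
  Wq_B = Lq/λ = 0.00055196/7.8 = 0.00007076
  W_B = Wq_B + 1/μ = 0.00007076 + 0.07519 = 0.07526

Since W_A = 0.06061 < W_B = 0.07526, Option A (single fast server) has the shorter time in system.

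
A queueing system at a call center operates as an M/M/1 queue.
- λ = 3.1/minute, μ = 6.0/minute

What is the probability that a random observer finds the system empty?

ρ = λ/μ = 3.1/6.0 = 0.5167
P(0) = 1 - ρ = 1 - 0.5167 = 0.4833
The server is idle 48.33% of the time.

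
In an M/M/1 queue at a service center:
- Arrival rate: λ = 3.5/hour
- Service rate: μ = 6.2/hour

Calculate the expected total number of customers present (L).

ρ = λ/μ = 3.5/6.2 = 0.5645
For M/M/1: L = λ/(μ-λ)
L = 3.5/(6.2-3.5) = 3.5/2.70
L = 1.2963 customers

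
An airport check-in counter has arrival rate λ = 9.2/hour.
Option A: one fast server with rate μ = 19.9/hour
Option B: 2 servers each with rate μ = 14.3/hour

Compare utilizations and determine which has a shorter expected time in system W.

Option A: single server μ = 19.9 (M/M/1)
  ρ_A = 9.2/19.9 = 0.4623
  W_A = 1/(μ-λ) = 1/(19.9-9.2) = 1/10.70 = 0.09346

Option B: 2 servers μ = 14.3 (M/M/2)
  ρ_B = λ/(cμ) = 9.2/(2×14.3) = 0.3217
  Offered load a = λ/μ = cρ = 9.2/14.3 = 0.6434
  P₀ = [ Σₙ₌₀^1 aⁿ/n! + a^2/(2!(1-ρ)) ]⁻¹
  Σ = a^0/0! + a^1/1! = 1.0000 + 0.6434 = 1.6434
  a^2/(2!(1-ρ)) = 0.4139/(2 × 0.6783) = 0.3051
  P₀ = 1/(1.6434 + 0.3051) = 0.5132
  Lq = P₀·a^2·ρ / (2!(1-ρ)²) = 0.5132 × 0.4139 × 0.3217 / (2 × 0.4601) = 0.07426
  Wq_B = Lq/λ = 0.074256/9.2 = 0.008071
  W_B = Wq_B + 1/μ = 0.008071 + 0.06993 = 0.07800

Since W_B = 0.07800 < W_A = 0.09346, Option B (multiple servers) has the shorter time in system.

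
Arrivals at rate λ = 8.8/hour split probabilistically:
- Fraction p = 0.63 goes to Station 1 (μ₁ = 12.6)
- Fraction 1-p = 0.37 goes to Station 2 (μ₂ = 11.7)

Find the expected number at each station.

Effective rates: λ₁ = 8.8×0.63 = 5.544, λ₂ = 8.8×0.37 = 3.256
Station 1: ρ₁ = 5.544/12.6 = 0.4400, L₁ = ρ₁/(1-ρ₁) = 0.4400/(1-0.4400) = 0.7857
Station 2: ρ₂ = 3.256/11.7 = 0.2783, L₂ = ρ₂/(1-ρ₂) = 0.2783/(1-0.2783) = 0.3856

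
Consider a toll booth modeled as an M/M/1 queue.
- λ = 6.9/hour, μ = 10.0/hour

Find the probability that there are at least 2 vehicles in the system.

ρ = λ/μ = 6.9/10.0 = 0.6900
P(N ≥ n) = ρⁿ
P(N ≥ 2) = 0.6900^2
P(N ≥ 2) = 0.4761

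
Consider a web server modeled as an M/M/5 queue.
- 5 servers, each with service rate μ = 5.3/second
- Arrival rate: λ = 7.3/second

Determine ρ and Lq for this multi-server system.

Traffic intensity: ρ = λ/(cμ) = 7.3/(5×5.3) = 0.2755
Since ρ = 0.2755 < 1, system is stable.
Offered load a = λ/μ = cρ = 7.3/5.3 = 1.3774
P₀ = [ Σₙ₌₀^4 aⁿ/n! + a^5/(5!(1-ρ)) ]⁻¹
Σ = a^0/0! + a^1/1! + a^2/2! + a^3/3! + a^4/4! = 1.0000 + 1.3774 + 0.94856 + 0.43550 + 0.14996 = 3.9114
a^5/(5!(1-ρ)) = 4.9572/(120 × 0.7245) = 0.05702
P₀ = 1/(3.9114 + 0.05702) = 0.2520
Lq = P₀·a^5·ρ / (5!(1-ρ)²) = 0.25199 × 4.9572 × 0.27547 / (120 × 0.52494) = 0.005463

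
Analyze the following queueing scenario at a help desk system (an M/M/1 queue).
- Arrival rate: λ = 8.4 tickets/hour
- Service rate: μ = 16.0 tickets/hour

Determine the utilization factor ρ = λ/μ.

Server utilization: ρ = λ/μ
ρ = 8.4/16.0 = 0.5250
The server is busy 52.50% of the time.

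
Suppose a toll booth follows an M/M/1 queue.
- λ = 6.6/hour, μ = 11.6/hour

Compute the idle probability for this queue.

ρ = λ/μ = 6.6/11.6 = 0.5690
P(0) = 1 - ρ = 1 - 0.5690 = 0.4310
The server is idle 43.10% of the time.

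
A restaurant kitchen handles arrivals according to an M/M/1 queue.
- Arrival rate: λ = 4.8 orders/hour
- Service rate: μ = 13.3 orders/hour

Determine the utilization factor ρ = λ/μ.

Server utilization: ρ = λ/μ
ρ = 4.8/13.3 = 0.3609
The server is busy 36.09% of the time.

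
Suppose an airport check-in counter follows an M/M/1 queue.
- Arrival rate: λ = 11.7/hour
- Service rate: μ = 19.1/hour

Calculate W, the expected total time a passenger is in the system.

First, compute utilization: ρ = λ/μ = 11.7/19.1 = 0.6126
For M/M/1: W = 1/(μ-λ)
W = 1/(19.1-11.7) = 1/7.40
W = 0.1351 hours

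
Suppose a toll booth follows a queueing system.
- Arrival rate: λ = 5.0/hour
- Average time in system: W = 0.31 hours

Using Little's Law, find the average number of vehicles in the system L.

Little's Law: L = λW
L = 5.0 × 0.31 = 1.5500 vehicles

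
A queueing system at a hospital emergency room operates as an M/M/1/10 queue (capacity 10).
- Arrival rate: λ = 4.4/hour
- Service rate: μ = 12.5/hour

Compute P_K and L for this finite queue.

ρ = λ/μ = 4.4/12.5 = 0.3520
P₀ = (1-ρ)/(1-ρ^(K+1)) = (1-0.3520)/(1-0.3520^11) = 0.6480/1.0000 = 0.6480
P_K = P₀×ρ^K = 0.6480 × 0.3520^10 = 0.6480 × 0.00002920 = 0.00001892
Blocking probability P_10 = 0.00001892 (0.001892%)
L = ρ[1 - (K+1)ρ^K + Kρ^(K+1)] / [(1-ρ)(1-ρ^(K+1))]
L = 0.3520 × (1 - 11×0.00002920 + 10×0.00001028) / ((1 - 0.3520) × (1 - 0.00001028)) = 0.5431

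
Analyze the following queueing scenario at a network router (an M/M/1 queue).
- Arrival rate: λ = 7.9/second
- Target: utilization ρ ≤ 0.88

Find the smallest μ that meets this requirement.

ρ = λ/μ, so μ = λ/ρ
μ ≥ 7.9/0.88 = 8.9773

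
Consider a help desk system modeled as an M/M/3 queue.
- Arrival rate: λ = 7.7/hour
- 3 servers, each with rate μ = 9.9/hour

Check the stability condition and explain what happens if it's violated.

Stability requires ρ = λ/(cμ) < 1
ρ = 7.7/(3 × 9.9) = 7.7/29.70 = 0.2593
Since 0.2593 < 1, the system is STABLE.
The servers are busy 25.93% of the time.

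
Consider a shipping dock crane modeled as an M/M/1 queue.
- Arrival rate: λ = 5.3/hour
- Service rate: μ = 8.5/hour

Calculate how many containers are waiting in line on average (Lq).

ρ = λ/μ = 5.3/8.5 = 0.6235
For M/M/1: Lq = λ²/(μ(μ-λ))
Lq = 28.09/(8.5 × 3.20)
Lq = 1.0327 containers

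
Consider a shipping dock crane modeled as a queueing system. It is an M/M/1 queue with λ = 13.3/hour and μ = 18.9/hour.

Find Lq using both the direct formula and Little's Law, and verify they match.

Method 1 (direct): Lq = λ²/(μ(μ-λ)) = 176.89/(18.9 × 5.60) = 1.6713

Method 2 (Little's Law):
W = 1/(μ-λ) = 1/5.60 = 0.17857
Wq = W - 1/μ = 0.17857 - 0.052910 = 0.12566
Lq = λWq = 13.3 × 0.12566 = 1.6713 ✔ (matches Method 1)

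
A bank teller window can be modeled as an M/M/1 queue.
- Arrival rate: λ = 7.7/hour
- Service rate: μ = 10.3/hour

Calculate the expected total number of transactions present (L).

ρ = λ/μ = 7.7/10.3 = 0.7476
For M/M/1: L = λ/(μ-λ)
L = 7.7/(10.3-7.7) = 7.7/2.60
L = 2.9615 transactions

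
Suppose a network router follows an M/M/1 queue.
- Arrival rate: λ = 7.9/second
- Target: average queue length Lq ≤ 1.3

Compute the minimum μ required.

For M/M/1: Lq = λ²/(μ(μ-λ))
Need Lq ≤ 1.3, i.e. μ(μ-λ) ≥ λ²/1.3
μ² - 7.9μ - 62.41/1.3 ≥ 0  →  μ² - 7.9μ - 48.0077 ≥ 0
Quadratic formula (positive root): μ = [λ + √(λ² + 4×48.0077)]/2
Discriminant: 62.41 + 4×48.0077 = 254.4408, √254.4408 = 15.9512
μ ≥ (7.9 + 15.9512)/2 = 11.9256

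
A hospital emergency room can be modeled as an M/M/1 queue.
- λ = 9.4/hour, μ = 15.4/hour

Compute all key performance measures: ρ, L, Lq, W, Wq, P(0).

Step 1: ρ = λ/μ = 9.4/15.4 = 0.6104
Step 2: L = λ/(μ-λ) = 9.4/6.00 = 1.5667
Step 3: Lq = λ²/(μ(μ-λ)) = 88.36/(15.4×6.00) = 0.9563
Step 4: W = 1/(μ-λ) = 1/6.00 = 0.16667
Step 5: Wq = λ/(μ(μ-λ)) = 9.4/(15.4×6.00) = 0.1017
Step 6: P(0) = 1-ρ = 0.3896
Verify: L = λW = 9.4×0.16667 = 1.5667 ✔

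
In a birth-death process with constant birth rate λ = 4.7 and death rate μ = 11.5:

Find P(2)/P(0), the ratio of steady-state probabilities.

For constant rates: P(n)/P(0) = (λ/μ)^n
P(2)/P(0) = (4.7/11.5)^2 = 0.4087^2 = 0.1670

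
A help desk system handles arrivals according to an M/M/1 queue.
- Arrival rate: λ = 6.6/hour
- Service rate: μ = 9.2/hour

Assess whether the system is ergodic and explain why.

Stability requires ρ = λ/(cμ) < 1
ρ = 6.6/(1 × 9.2) = 6.6/9.20 = 0.7174
Since 0.7174 < 1, the system is STABLE.
The server is busy 71.74% of the time.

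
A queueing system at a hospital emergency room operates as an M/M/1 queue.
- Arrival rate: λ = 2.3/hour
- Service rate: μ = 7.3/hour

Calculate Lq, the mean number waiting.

ρ = λ/μ = 2.3/7.3 = 0.3151
For M/M/1: Lq = λ²/(μ(μ-λ))
Lq = 5.29/(7.3 × 5.00)
Lq = 0.1449 patients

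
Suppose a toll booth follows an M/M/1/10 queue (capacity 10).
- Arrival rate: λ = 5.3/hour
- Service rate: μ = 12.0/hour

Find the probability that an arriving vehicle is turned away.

ρ = λ/μ = 5.3/12.0 = 0.44167
P₀ = (1-ρ)/(1-ρ^(K+1)) = (1-0.44167)/(1-0.44167^11) = 0.5583/0.9999 = 0.5584
P_K = P₀×ρ^K = 0.5584 × 0.44167^10 = 0.5584 × 0.0002825 = 0.0001577
Blocking probability = 0.01577%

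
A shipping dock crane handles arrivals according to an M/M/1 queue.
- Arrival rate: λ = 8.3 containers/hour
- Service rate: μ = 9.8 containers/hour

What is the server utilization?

Server utilization: ρ = λ/μ
ρ = 8.3/9.8 = 0.8469
The server is busy 84.69% of the time.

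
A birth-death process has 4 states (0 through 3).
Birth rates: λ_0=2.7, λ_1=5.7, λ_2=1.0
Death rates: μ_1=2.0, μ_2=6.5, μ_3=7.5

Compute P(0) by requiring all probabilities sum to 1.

Ratios P(n)/P(0) = (λ₀···λₙ₋₁)/(μ₁···μₙ):
P(1)/P(0) = (2.7)/(2.0) = 1.3500
P(2)/P(0) = (2.7×5.7)/(2.0×6.5) = 1.1838
P(3)/P(0) = (2.7×5.7×1.0)/(2.0×6.5×7.5) = 0.15785

Normalization: ∑ P(n) = 1
P(0) × (1.0000 + 1.3500 + 1.1838 + 0.15785) = 1
P(0) × 3.6917 = 1
P(0) = 1/3.6917 = 0.2709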